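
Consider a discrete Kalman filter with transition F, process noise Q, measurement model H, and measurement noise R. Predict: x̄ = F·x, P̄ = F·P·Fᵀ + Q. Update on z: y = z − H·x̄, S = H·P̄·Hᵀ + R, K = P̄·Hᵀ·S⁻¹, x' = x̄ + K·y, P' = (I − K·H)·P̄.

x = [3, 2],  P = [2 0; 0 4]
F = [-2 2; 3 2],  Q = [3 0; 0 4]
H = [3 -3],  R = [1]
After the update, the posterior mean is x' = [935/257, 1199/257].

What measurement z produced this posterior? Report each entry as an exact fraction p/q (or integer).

z = [-3]

x̄ = F·x = [-2, 13]
P̄ = F·P·Fᵀ + Q = [27 4; 4 38]
S = H·P̄·Hᵀ + R = [514]
K = P̄·Hᵀ·S⁻¹ = [69/514; -51/257]
x' − x̄ = [1449/257, -2142/257] = K·y
y = (KᵀK)⁻¹·Kᵀ·(x' − x̄) = [42]
z = y + H·x̄ = [42] + [-45] = [-3]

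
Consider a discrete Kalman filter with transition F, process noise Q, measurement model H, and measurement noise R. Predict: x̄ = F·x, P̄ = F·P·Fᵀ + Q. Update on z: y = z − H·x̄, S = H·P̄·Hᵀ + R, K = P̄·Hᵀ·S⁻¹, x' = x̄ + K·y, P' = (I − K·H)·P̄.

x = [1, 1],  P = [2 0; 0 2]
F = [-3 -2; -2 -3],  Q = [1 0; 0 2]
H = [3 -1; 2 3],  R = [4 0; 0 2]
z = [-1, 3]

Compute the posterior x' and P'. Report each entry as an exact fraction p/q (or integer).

x' = [434/12317, 11543/12317]
P' = [3528/12317 -1524/12317; -1524/12317 3172/12317]

x̄ = F·x = [-5, -5]
P̄ = F·P·Fᵀ + Q = [27 24; 24 28]
y = z − H·x̄ = [9, 28]
S = H·P̄·Hᵀ + R = [131 246; 246 650]
K = P̄·Hᵀ·S⁻¹ = [3027/12317 1242/12317; -1936/12317 3234/12317]
x' = x̄ + K·y = [434/12317, 11543/12317]
P' = (I − K·H)·P̄ = [3528/12317 -1524/12317; -1524/12317 3172/12317]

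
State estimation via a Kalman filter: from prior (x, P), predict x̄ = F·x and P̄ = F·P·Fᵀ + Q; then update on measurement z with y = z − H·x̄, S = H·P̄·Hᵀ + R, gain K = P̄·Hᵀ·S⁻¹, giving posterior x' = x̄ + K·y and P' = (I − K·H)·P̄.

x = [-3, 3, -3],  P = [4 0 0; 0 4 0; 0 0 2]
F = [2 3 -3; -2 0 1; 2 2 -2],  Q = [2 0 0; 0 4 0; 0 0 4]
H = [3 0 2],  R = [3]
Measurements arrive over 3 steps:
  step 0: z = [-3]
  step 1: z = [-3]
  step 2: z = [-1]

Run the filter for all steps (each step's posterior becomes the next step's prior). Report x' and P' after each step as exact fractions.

step 0: x' = [1092/1451, 9759/1451, -3738/1451], P' = [2072/1451 1998/1451 -2628/1451; 1998/1451 20686/1451 -3156/1451; -2628/1451 -3156/1451 4308/1451]
step 1: x' = [-2485599/6754361, 9900210/6754361, -6117042/6754361], P' = [8464120/6754361 4088796/6754361 -10400976/6754361; 4088796/6754361 78594848/6754361 -6560736/6754361; -10400976/6754361 -6560736/6754361 17221164/6754361]
step 2: x' = [111525496/23274098873, 23051097272/23274098873, -11519153710/23274098873], P' = [29202979530/23274098873 14611478236/23274098873 -35899772784/23274098873; 14611478236/23274098873 276242109472/23274098873 -23356003752/23274098873; -35899772784/23274098873 -23356003752/23274098873 59432991252/23274098873]

step 0: x̄ = F·x = [12, 3, 6]
step 0: P̄ = F·P·Fᵀ + Q = [72 -22 52; -22 22 -20; 52 -20 44]
step 0: y = z − H·x̄ = [-51]
step 0: S = H·P̄·Hᵀ + R = [1451]
step 0: K = P̄·Hᵀ·S⁻¹ = [320/1451; -106/1451; 244/1451]
step 0: x' = x̄ + K·y = [1092/1451, 9759/1451, -3738/1451]
step 0: P' = (I − K·H)·P̄ = [2072/1451 1998/1451 -2628/1451; 1998/1451 20686/1451 -3156/1451; -2628/1451 -3156/1451 4308/1451]
step 1: x̄ = F·x = [42675/1451, -5922/1451, 29178/1451]
step 1: P̄ = F·P·Fᵀ + Q = [348456/1451 -63692/1451 242384/1451; -63692/1451 28912/1451 -46976/1451; 242384/1451 -46976/1451 176324/1451]
step 1: y = z − H·x̄ = [-190734/1451]
step 1: S = H·P̄·Hᵀ + R = [6754361/1451]
step 1: K = P̄·Hᵀ·S⁻¹ = [1530136/6754361; -285028/6754361; 1079800/6754361]
step 1: x' = x̄ + K·y = [-2485599/6754361, 9900210/6754361, -6117042/6754361]
step 1: P' = (I − K·H)·P̄ = [8464120/6754361 4088796/6754361 -10400976/6754361; 4088796/6754361 78594848/6754361 -6560736/6754361; -10400976/6754361 -6560736/6754361 17221164/6754361]
step 2: x̄ = F·x = [43080558/6754361, -1145844/6754361, 27063306/6754361]
step 2: P̄ = F·P·Fᵀ + Q = [1201679822/6754361 -212942764/6754361 832379104/6754361; -212942764/6754361 119698992/6754361 -160181320/6754361; 832379104/6754361 -160181320/6754361 612542036/6754361]
step 2: y = z − H·x̄ = [-190122647/6754361]
step 2: S = H·P̄·Hᵀ + R = [23274098873/6754361]
step 2: K = P̄·Hᵀ·S⁻¹ = [5269797674/23274098873; -959190932/23274098873; 3722221384/23274098873]
step 2: x' = x̄ + K·y = [111525496/23274098873, 23051097272/23274098873, -11519153710/23274098873]
step 2: P' = (I − K·H)·P̄ = [29202979530/23274098873 14611478236/23274098873 -35899772784/23274098873; 14611478236/23274098873 276242109472/23274098873 -23356003752/23274098873; -35899772784/23274098873 -23356003752/23274098873 59432991252/23274098873]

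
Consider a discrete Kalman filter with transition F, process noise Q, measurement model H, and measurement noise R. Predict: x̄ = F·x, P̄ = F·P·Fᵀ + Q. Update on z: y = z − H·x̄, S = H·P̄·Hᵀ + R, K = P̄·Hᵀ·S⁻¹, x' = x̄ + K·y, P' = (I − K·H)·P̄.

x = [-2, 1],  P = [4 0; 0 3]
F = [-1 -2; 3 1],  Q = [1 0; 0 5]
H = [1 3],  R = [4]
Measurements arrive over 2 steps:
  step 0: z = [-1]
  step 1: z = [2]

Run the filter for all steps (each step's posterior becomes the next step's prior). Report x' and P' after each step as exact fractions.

step 0: x' = [-518/309, 17/103], P' = [3884/309 -448/103; -448/103 200/103]
step 1: x' = [188343/243122, 93019/243122], P' = [688661/243122 -241707/243122; -241707/243122 192125/243122]

step 0: x̄ = F·x = [0, -5]
step 0: P̄ = F·P·Fᵀ + Q = [17 -18; -18 44]
step 0: y = z − H·x̄ = [14]
step 0: S = H·P̄·Hᵀ + R = [309]
step 0: K = P̄·Hᵀ·S⁻¹ = [-37/309; 38/103]
step 0: x' = x̄ + K·y = [-518/309, 17/103]
step 0: P' = (I − K·H)·P̄ = [3884/309 -448/103; -448/103 200/103]
step 1: x̄ = F·x = [416/309, -501/103]
step 1: P̄ = F·P·Fᵀ + Q = [1217/309 -1148/103; -1148/103 9679/103]
step 1: y = z − H·x̄ = [4711/309]
step 1: S = H·P̄·Hᵀ + R = [243122/309]
step 1: K = P̄·Hᵀ·S⁻¹ = [-9115/243122; 83667/243122]
step 1: x' = x̄ + K·y = [188343/243122, 93019/243122]
step 1: P' = (I − K·H)·P̄ = [688661/243122 -241707/243122; -241707/243122 192125/243122]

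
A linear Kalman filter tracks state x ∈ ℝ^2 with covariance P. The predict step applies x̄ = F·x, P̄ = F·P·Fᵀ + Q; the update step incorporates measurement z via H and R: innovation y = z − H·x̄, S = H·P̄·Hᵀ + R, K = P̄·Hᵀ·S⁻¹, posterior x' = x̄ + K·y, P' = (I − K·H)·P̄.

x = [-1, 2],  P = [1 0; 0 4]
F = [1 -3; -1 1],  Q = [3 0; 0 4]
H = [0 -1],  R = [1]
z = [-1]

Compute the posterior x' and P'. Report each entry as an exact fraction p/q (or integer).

x̄ = F·x = [-7, 3]
P̄ = F·P·Fᵀ + Q = [40 -13; -13 9]
y = z − H·x̄ = [2]
S = H·P̄·Hᵀ + R = [10]
K = P̄·Hᵀ·S⁻¹ = [13/10; -9/10]
x' = x̄ + K·y = [-22/5, 6/5]
P' = (I − K·H)·P̄ = [231/10 -13/10; -13/10 9/10]

x' = [-22/5, 6/5]
P' = [231/10 -13/10; -13/10 9/10]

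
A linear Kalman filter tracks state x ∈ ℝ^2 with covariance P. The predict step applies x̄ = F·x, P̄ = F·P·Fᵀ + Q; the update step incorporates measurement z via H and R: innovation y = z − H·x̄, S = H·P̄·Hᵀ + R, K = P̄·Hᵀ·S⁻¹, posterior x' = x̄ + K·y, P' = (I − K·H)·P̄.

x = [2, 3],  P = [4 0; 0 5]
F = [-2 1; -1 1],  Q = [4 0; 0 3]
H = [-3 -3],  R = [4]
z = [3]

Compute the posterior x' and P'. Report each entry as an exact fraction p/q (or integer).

x' = [-913/571, 346/571]
P' = [1279/571 -1127/571; -1127/571 1227/571]

x̄ = F·x = [-1, 1]
P̄ = F·P·Fᵀ + Q = [25 13; 13 12]
y = z − H·x̄ = [3]
S = H·P̄·Hᵀ + R = [571]
K = P̄·Hᵀ·S⁻¹ = [-114/571; -75/571]
x' = x̄ + K·y = [-913/571, 346/571]
P' = (I − K·H)·P̄ = [1279/571 -1127/571; -1127/571 1227/571]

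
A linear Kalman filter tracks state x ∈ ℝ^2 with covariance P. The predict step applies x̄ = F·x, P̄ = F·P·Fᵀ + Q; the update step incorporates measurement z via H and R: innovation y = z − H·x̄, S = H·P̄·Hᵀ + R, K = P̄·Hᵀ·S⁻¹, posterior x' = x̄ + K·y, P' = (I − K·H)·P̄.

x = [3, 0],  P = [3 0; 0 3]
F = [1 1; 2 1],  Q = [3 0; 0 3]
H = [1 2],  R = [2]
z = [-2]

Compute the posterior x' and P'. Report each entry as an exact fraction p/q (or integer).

x̄ = F·x = [3, 6]
P̄ = F·P·Fᵀ + Q = [9 9; 9 18]
y = z − H·x̄ = [-17]
S = H·P̄·Hᵀ + R = [119]
K = P̄·Hᵀ·S⁻¹ = [27/119; 45/119]
x' = x̄ + K·y = [-6/7, -3/7]
P' = (I − K·H)·P̄ = [342/119 -144/119; -144/119 117/119]

x' = [-6/7, -3/7]
P' = [342/119 -144/119; -144/119 117/119]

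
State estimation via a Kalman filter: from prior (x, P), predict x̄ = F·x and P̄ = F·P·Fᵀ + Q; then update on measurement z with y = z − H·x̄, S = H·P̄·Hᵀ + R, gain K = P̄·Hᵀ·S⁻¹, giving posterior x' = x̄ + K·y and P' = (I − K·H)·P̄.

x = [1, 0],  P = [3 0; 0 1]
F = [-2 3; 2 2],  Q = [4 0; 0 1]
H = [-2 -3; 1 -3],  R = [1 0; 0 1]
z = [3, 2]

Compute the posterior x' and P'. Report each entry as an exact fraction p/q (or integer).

x' = [-245/709, -544/709]
P' = [7027/31905 -391/10635; -391/10635 218/3545]

x̄ = F·x = [-2, 2]
P̄ = F·P·Fᵀ + Q = [25 -6; -6 17]
y = z − H·x̄ = [5, 10]
S = H·P̄·Hᵀ + R = [182 85; 85 215]
K = P̄·Hᵀ·S⁻¹ = [-2107/6381 10546/31905; -236/2127 -2353/10635]
x' = x̄ + K·y = [-245/709, -544/709]
P' = (I − K·H)·P̄ = [7027/31905 -391/10635; -391/10635 218/3545]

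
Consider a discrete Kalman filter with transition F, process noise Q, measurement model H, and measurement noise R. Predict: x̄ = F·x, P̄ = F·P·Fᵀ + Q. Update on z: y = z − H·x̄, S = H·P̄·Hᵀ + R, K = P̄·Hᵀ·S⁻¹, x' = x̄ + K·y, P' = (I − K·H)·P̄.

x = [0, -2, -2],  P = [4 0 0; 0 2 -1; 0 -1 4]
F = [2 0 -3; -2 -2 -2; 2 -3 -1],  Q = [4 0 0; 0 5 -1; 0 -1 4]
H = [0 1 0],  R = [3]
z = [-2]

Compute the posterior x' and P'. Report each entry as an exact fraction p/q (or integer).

x̄ = F·x = [6, 8, 8]
P̄ = F·P·Fᵀ + Q = [56 2 19; 2 37 -5; 19 -5 36]
y = z − H·x̄ = [-10]
S = H·P̄·Hᵀ + R = [40]
K = P̄·Hᵀ·S⁻¹ = [1/20; 37/40; -1/8]
x' = x̄ + K·y = [11/2, -5/4, 37/4]
P' = (I − K·H)·P̄ = [559/10 3/20 77/4; 3/20 111/40 -3/8; 77/4 -3/8 283/8]

x' = [11/2, -5/4, 37/4]
P' = [559/10 3/20 77/4; 3/20 111/40 -3/8; 77/4 -3/8 283/8]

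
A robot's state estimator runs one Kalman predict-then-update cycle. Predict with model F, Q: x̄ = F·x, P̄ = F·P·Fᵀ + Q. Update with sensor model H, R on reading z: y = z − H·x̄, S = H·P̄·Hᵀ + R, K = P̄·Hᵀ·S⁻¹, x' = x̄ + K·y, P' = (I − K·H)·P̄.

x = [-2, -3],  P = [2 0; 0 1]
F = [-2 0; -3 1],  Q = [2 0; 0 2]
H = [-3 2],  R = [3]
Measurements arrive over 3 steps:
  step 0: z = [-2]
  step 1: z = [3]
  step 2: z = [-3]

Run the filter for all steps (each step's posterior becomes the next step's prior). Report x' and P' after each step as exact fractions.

step 0: x' = [36/11, 41/11], P' = [98/11 144/11; 144/11 219/11]
step 1: x' = [-4962/1195, -5577/1195], P' = [7506/1195 10296/1195; 10296/1195 14871/1195]
step 2: x' = [475518/94139, 560715/94139], P' = [596914/94139 822840/94139; 822840/94139 1193379/94139]

step 0: x̄ = F·x = [4, 3]
step 0: P̄ = F·P·Fᵀ + Q = [10 12; 12 21]
step 0: y = z − H·x̄ = [4]
step 0: S = H·P̄·Hᵀ + R = [33]
step 0: K = P̄·Hᵀ·S⁻¹ = [-2/11; 2/11]
step 0: x' = x̄ + K·y = [36/11, 41/11]
step 0: P' = (I − K·H)·P̄ = [98/11 144/11; 144/11 219/11]
step 1: x̄ = F·x = [-72/11, -67/11]
step 1: P̄ = F·P·Fᵀ + Q = [414/11 300/11; 300/11 259/11]
step 1: y = z − H·x̄ = [-49/11]
step 1: S = H·P̄·Hᵀ + R = [1195/11]
step 1: K = P̄·Hᵀ·S⁻¹ = [-642/1195; -382/1195]
step 1: x' = x̄ + K·y = [-4962/1195, -5577/1195]
step 1: P' = (I − K·H)·P̄ = [7506/1195 10296/1195; 10296/1195 14871/1195]
step 2: x̄ = F·x = [9924/1195, 9309/1195]
step 2: P̄ = F·P·Fᵀ + Q = [32414/1195 24444/1195; 24444/1195 23039/1195]
step 2: y = z − H·x̄ = [7569/1195]
step 2: S = H·P̄·Hᵀ + R = [94139/1195]
step 2: K = P̄·Hᵀ·S⁻¹ = [-48354/94139; -27254/94139]
step 2: x' = x̄ + K·y = [475518/94139, 560715/94139]
step 2: P' = (I − K·H)·P̄ = [596914/94139 822840/94139; 822840/94139 1193379/94139]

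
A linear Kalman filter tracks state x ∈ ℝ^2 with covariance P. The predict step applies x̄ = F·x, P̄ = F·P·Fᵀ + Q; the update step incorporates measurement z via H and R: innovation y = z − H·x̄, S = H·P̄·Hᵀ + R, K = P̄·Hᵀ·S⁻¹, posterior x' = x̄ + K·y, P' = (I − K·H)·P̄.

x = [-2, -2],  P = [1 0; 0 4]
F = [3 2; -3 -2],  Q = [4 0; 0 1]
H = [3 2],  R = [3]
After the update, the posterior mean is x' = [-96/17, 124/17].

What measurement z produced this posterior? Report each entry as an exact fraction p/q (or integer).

x̄ = F·x = [-10, 10]
P̄ = F·P·Fᵀ + Q = [29 -25; -25 26]
S = H·P̄·Hᵀ + R = [68]
K = P̄·Hᵀ·S⁻¹ = [37/68; -23/68]
x' − x̄ = [74/17, -46/17] = K·y
y = (KᵀK)⁻¹·Kᵀ·(x' − x̄) = [8]
z = y + H·x̄ = [8] + [-10] = [-2]

z = [-2]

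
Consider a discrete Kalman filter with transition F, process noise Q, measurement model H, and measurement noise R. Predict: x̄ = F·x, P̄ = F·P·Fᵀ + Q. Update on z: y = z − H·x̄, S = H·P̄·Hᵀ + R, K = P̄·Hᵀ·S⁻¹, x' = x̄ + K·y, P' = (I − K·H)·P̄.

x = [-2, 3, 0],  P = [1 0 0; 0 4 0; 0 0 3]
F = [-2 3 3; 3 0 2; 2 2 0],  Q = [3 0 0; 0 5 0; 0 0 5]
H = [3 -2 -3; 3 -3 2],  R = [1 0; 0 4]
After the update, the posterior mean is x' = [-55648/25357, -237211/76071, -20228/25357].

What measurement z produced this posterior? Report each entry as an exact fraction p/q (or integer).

x̄ = F·x = [13, -6, 2]
P̄ = F·P·Fᵀ + Q = [70 12 20; 12 26 6; 20 6 25]
S = H·P̄·Hᵀ + R = [528 426; 426 920]
K = P̄·Hᵀ·S⁻¹ = [2063/25357 4943/25357; -4625/76071 -113/25357; -5336/25357 10013/50714]
x' − x̄ = [-385289/25357, 219215/76071, -70942/25357] = K·y
y = (KᵀK)⁻¹·Kᵀ·(x' − x̄) = [-43, -60]
z = y + H·x̄ = [-43, -60] + [45, 61] = [2, 1]

z = [2, 1]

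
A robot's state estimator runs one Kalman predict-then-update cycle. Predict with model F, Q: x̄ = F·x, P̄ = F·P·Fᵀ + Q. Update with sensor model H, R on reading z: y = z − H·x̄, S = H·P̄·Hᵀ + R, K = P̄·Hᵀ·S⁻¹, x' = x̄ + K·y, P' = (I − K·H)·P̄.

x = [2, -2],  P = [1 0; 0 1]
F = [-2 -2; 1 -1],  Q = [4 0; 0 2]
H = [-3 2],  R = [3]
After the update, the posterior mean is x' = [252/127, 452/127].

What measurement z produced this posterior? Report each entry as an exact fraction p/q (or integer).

z = [1]

x̄ = F·x = [0, 4]
P̄ = F·P·Fᵀ + Q = [12 0; 0 4]
S = H·P̄·Hᵀ + R = [127]
K = P̄·Hᵀ·S⁻¹ = [-36/127; 8/127]
x' − x̄ = [252/127, -56/127] = K·y
y = (KᵀK)⁻¹·Kᵀ·(x' − x̄) = [-7]
z = y + H·x̄ = [-7] + [8] = [1]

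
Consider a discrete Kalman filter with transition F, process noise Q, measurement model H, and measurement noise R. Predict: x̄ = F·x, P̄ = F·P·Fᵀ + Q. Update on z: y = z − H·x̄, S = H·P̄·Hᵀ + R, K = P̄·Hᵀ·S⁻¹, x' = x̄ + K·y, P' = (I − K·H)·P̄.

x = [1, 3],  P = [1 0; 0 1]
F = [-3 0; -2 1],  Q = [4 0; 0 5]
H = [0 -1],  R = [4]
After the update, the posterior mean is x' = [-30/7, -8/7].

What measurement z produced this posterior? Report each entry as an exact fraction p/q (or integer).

x̄ = F·x = [-3, 1]
P̄ = F·P·Fᵀ + Q = [13 6; 6 10]
S = H·P̄·Hᵀ + R = [14]
K = P̄·Hᵀ·S⁻¹ = [-3/7; -5/7]
x' − x̄ = [-9/7, -15/7] = K·y
y = (KᵀK)⁻¹·Kᵀ·(x' − x̄) = [3]
z = y + H·x̄ = [3] + [-1] = [2]

z = [2]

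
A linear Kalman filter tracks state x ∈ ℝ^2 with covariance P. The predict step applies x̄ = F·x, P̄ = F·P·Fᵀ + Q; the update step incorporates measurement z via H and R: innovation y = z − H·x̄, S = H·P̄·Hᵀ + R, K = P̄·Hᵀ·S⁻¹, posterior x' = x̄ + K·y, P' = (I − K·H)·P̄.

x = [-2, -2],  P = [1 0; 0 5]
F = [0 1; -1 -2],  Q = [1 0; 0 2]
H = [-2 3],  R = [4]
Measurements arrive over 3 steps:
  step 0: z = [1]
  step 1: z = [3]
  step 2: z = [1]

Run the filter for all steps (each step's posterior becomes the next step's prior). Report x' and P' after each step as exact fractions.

step 0: x̄ = F·x = [-2, 6]
step 0: P̄ = F·P·Fᵀ + Q = [6 -10; -10 23]
step 0: y = z − H·x̄ = [-21]
step 0: S = H·P̄·Hᵀ + R = [355]
step 0: K = P̄·Hᵀ·S⁻¹ = [-42/355; 89/355]
step 0: x' = x̄ + K·y = [172/355, 261/355]
step 0: P' = (I − K·H)·P̄ = [366/355 188/355; 188/355 244/355]
step 1: x̄ = F·x = [261/355, -694/355]
step 1: P̄ = F·P·Fᵀ + Q = [599/355 -676/355; -676/355 2804/355]
step 1: y = z − H·x̄ = [3669/355]
step 1: S = H·P̄·Hᵀ + R = [37164/355]
step 1: K = P̄·Hᵀ·S⁻¹ = [-1613/18582; 2441/9291]
step 1: x' = x̄ + K·y = [-1003/6194, 2355/3097]
step 1: P' = (I − K·H)·P̄ = [8348/9291 4490/9291; 4490/9291 6248/9291]
step 2: x̄ = F·x = [2355/3097, -443/326]
step 2: P̄ = F·P·Fᵀ + Q = [15539/9291 -298/163; -298/163 1226/163]
step 2: y = z − H·x̄ = [40865/6194]
step 2: S = H·P̄·Hᵀ + R = [932090/9291]
step 2: K = P̄·Hᵀ·S⁻¹ = [-41018/466045; 121809/466045]
step 2: x' = x̄ + K·y = [16754/93209, 34066/93209]
step 2: P' = (I − K·H)·P̄ = [417277/466045 223494/466045; 223494/466045 311408/466045]

step 0: x' = [172/355, 261/355], P' = [366/355 188/355; 188/355 244/355]
step 1: x' = [-1003/6194, 2355/3097], P' = [8348/9291 4490/9291; 4490/9291 6248/9291]
step 2: x' = [16754/93209, 34066/93209], P' = [417277/466045 223494/466045; 223494/466045 311408/466045]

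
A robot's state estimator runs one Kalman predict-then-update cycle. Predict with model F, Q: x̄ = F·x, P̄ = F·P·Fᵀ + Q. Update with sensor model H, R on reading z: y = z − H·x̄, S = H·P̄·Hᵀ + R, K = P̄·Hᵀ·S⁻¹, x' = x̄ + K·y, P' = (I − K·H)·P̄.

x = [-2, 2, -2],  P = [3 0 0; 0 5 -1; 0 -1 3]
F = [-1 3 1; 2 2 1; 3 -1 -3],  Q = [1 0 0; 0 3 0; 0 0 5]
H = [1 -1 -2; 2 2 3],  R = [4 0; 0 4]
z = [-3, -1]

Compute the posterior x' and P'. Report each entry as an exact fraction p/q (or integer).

x̄ = F·x = [6, -2, -2]
P̄ = F·P·Fᵀ + Q = [46 22 -23; 22 34 6; -23 6 58]
y = z − H·x̄ = [-15, -3]
S = H·P̄·Hᵀ + R = [388 -343; -343 818]
K = P̄·Hᵀ·S⁻¹ = [80241/199735 50006/199735; 24958/199735 42208/199735; -14118/39947 917/39947]
x' = x̄ + K·y = [-155223/199735, -900464/199735, 129125/39947]
P' = (I − K·H)·P̄ = [220538/199735 -180826/199735 8040/39947; -180826/199735 1902942/199735 -218360/39947; 8040/39947 -218360/39947 141436/39947]

x' = [-155223/199735, -900464/199735, 129125/39947]
P' = [220538/199735 -180826/199735 8040/39947; -180826/199735 1902942/199735 -218360/39947; 8040/39947 -218360/39947 141436/39947]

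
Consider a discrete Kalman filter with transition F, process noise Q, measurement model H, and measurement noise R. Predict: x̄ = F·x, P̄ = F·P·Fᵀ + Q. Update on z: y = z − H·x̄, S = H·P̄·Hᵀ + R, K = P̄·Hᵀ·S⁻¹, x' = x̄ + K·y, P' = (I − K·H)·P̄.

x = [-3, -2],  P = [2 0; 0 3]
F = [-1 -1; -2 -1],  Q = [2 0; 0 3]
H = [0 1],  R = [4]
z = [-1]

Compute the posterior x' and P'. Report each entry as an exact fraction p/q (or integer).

x̄ = F·x = [5, 8]
P̄ = F·P·Fᵀ + Q = [7 7; 7 14]
y = z − H·x̄ = [-9]
S = H·P̄·Hᵀ + R = [18]
K = P̄·Hᵀ·S⁻¹ = [7/18; 7/9]
x' = x̄ + K·y = [3/2, 1]
P' = (I − K·H)·P̄ = [77/18 14/9; 14/9 28/9]

x' = [3/2, 1]
P' = [77/18 14/9; 14/9 28/9]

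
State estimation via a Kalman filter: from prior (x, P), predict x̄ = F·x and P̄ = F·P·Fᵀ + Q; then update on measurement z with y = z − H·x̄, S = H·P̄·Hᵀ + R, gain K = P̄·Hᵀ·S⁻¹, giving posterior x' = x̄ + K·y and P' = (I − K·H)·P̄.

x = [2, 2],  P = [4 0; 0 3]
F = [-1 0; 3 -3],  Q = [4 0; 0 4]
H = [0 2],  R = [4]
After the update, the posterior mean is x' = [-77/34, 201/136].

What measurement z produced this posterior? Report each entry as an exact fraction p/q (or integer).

x̄ = F·x = [-2, 0]
P̄ = F·P·Fᵀ + Q = [8 -12; -12 67]
S = H·P̄·Hᵀ + R = [272]
K = P̄·Hᵀ·S⁻¹ = [-3/34; 67/136]
x' − x̄ = [-9/34, 201/136] = K·y
y = (KᵀK)⁻¹·Kᵀ·(x' − x̄) = [3]
z = y + H·x̄ = [3] + [0] = [3]

z = [3]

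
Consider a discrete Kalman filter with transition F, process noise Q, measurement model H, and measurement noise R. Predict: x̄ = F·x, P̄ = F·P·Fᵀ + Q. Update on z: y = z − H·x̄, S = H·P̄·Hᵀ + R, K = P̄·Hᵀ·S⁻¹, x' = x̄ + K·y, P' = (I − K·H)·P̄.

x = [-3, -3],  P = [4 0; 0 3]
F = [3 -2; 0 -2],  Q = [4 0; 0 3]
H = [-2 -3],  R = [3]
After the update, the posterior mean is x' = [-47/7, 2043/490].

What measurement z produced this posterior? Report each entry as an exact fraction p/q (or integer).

x̄ = F·x = [-3, 6]
P̄ = F·P·Fᵀ + Q = [52 12; 12 15]
S = H·P̄·Hᵀ + R = [490]
K = P̄·Hᵀ·S⁻¹ = [-2/7; -69/490]
x' − x̄ = [-26/7, -897/490] = K·y
y = (KᵀK)⁻¹·Kᵀ·(x' − x̄) = [13]
z = y + H·x̄ = [13] + [-12] = [1]

z = [1]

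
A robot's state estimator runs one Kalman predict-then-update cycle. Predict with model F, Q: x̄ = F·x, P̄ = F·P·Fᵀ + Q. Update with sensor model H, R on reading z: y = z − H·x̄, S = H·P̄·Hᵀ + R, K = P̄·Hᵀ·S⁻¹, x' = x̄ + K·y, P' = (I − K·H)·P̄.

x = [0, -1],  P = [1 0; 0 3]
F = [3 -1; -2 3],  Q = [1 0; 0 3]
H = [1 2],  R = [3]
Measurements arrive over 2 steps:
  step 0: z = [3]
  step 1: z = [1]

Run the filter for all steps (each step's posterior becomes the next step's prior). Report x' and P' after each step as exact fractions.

step 0: x̄ = F·x = [1, -3]
step 0: P̄ = F·P·Fᵀ + Q = [13 -15; -15 34]
step 0: y = z − H·x̄ = [8]
step 0: S = H·P̄·Hᵀ + R = [92]
step 0: K = P̄·Hᵀ·S⁻¹ = [-17/92; 53/92]
step 0: x' = x̄ + K·y = [-11/23, 37/23]
step 0: P' = (I − K·H)·P̄ = [907/92 -479/92; -479/92 319/92]
step 1: x̄ = F·x = [-70/23, 133/23]
step 1: P̄ = F·P·Fᵀ + Q = [2862/23 -2917/23; -2917/23 12523/92]
step 1: y = z − H·x̄ = [-173/23]
step 1: S = H·P̄·Hᵀ + R = [3786/23]
step 1: K = P̄·Hᵀ·S⁻¹ = [-1486/1893; 6689/7572]
step 1: x' = x̄ + K·y = [5416/1893, -6527/7572]
step 1: P' = (I − K·H)·P̄ = [43538/1893 -23998/1893; -23998/1893 116059/15144]

step 0: x' = [-11/23, 37/23], P' = [907/92 -479/92; -479/92 319/92]
step 1: x' = [5416/1893, -6527/7572], P' = [43538/1893 -23998/1893; -23998/1893 116059/15144]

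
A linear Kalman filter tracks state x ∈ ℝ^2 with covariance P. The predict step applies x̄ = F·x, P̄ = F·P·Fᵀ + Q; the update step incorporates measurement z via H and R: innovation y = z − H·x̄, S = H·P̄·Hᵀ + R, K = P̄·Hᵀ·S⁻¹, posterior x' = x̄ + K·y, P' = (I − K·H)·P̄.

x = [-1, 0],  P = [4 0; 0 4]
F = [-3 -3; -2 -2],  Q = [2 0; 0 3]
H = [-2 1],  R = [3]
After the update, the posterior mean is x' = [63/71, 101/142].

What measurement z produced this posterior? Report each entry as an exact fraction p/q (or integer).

z = [-1]

x̄ = F·x = [3, 2]
P̄ = F·P·Fᵀ + Q = [74 48; 48 35]
S = H·P̄·Hᵀ + R = [142]
K = P̄·Hᵀ·S⁻¹ = [-50/71; -61/142]
x' − x̄ = [-150/71, -183/142] = K·y
y = (KᵀK)⁻¹·Kᵀ·(x' − x̄) = [3]
z = y + H·x̄ = [3] + [-4] = [-1]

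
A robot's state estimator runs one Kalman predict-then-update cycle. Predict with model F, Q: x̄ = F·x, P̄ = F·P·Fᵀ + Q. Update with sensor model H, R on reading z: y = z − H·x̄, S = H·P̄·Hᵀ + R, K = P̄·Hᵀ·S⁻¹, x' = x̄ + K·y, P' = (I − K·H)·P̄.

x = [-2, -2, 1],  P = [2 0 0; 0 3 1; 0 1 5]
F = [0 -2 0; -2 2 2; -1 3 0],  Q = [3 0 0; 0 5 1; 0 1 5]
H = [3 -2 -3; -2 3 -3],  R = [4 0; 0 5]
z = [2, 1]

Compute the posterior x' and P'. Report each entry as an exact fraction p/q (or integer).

x̄ = F·x = [4, 2, -4]
P̄ = F·P·Fᵀ + Q = [15 -16 -18; -16 53 29; -18 29 34]
y = z − H·x̄ = [-18, -9]
S = H·P̄·Hᵀ + R = [1521 -343; -343 302]
K = P̄·Hᵀ·S⁻¹ = [31330/341693 8429/341693; -37110/341693 75521/341693; -57425/341693 -41461/341693]
x' = x̄ + K·y = [726971/341693, 671677/341693, 40027/341693]
P' = (I − K·H)·P̄ = [1223461/341693 1206826/341693 377137/341693; 1206826/341693 1312035/341693 381616/341693; 377137/341693 381616/341693 199293/341693]

x' = [726971/341693, 671677/341693, 40027/341693]
P' = [1223461/341693 1206826/341693 377137/341693; 1206826/341693 1312035/341693 381616/341693; 377137/341693 381616/341693 199293/341693]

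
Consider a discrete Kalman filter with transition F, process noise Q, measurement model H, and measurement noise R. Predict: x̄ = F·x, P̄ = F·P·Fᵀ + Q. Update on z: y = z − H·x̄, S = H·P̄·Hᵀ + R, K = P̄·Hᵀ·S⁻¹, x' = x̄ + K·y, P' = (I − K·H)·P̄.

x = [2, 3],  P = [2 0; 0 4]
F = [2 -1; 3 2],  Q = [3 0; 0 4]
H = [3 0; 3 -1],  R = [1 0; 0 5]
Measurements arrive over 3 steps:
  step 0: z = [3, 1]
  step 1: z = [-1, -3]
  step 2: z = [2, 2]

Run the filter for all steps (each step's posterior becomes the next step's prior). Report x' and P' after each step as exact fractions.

step 0: x̄ = F·x = [1, 12]
step 0: P̄ = F·P·Fᵀ + Q = [15 4; 4 38]
step 0: y = z − H·x̄ = [0, 10]
step 0: S = H·P̄·Hᵀ + R = [136 123; 123 154]
step 0: K = P̄·Hᵀ·S⁻¹ = [1887/5815 41/5815; 5046/5815 -5012/5815]
step 0: x' = x̄ + K·y = [1245/1163, 3932/1163]
step 0: P' = (I − K·H)·P̄ = [629/5815 1682/5815; 1682/5815 30106/5815]
step 1: x̄ = F·x = [-1442/1163, 11599/1163]
step 1: P̄ = F·P·Fᵀ + Q = [43339/5815 -54756/5815; -54756/5815 169529/5815]
step 1: y = z − H·x̄ = [3163/1163, 12436/1163]
step 1: S = H·P̄·Hᵀ + R = [395866/5815 554319/5815; 554319/5815 917191/5815]
step 1: K = P̄·Hᵀ·S⁻¹ = [2893764/9598483 184773/9598483; 5909697/9598483 -7064834/9598483]
step 1: x' = x̄ + K·y = [-2055202/9598483, 36257008/9598483]
step 1: P' = (I − K·H)·P̄ = [964588/9598483 1969899/9598483; 1969899/9598483 41233867/9598483]
step 2: x̄ = F·x = [-40367412/9598483, 66348410/9598483]
step 2: P̄ = F·P·Fᵀ + Q = [66008072/9598483 -74710307/9598483; -74710307/9598483 235649480/9598483]
step 2: y = z − H·x̄ = [140299202/9598483, 206647612/9598483]
step 2: S = H·P̄·Hᵀ + R = [603671131/9598483 818203569/9598483; 818203569/9598483 1325976385/9598483]
step 2: K = P̄·Hᵀ·S⁻¹ = [4107219231/13647634078 272734523/13647634078; 4115319924/6823817039 -4905537427/6823817039]
step 2: x' = x̄ + K·y = [4254831247/6823817039, 1709428158/6823817039]
step 2: P' = (I − K·H)·P̄ = [1369073077/13647634078 1371773308/6823817039; 1371773308/6823817039 28643007059/6823817039]

step 0: x' = [1245/1163, 3932/1163], P' = [629/5815 1682/5815; 1682/5815 30106/5815]
step 1: x' = [-2055202/9598483, 36257008/9598483], P' = [964588/9598483 1969899/9598483; 1969899/9598483 41233867/9598483]
step 2: x' = [4254831247/6823817039, 1709428158/6823817039], P' = [1369073077/13647634078 1371773308/6823817039; 1371773308/6823817039 28643007059/6823817039]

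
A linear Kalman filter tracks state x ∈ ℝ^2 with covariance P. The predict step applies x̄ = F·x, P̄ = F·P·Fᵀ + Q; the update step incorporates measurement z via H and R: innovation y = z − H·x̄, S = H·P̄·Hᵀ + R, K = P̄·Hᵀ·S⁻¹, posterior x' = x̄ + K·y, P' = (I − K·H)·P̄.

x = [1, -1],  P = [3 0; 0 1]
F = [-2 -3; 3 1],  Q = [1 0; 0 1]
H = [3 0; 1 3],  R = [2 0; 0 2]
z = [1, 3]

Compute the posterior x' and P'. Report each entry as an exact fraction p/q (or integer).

x̄ = F·x = [1, 2]
P̄ = F·P·Fᵀ + Q = [22 -21; -21 29]
y = z − H·x̄ = [-2, -4]
S = H·P̄·Hᵀ + R = [200 -123; -123 159]
K = P̄·Hᵀ·S⁻¹ = [1817/5557 -82/16671; -633/5557 1817/5557]
x' = x̄ + K·y = [6097/16671, 5112/5557]
P' = (I − K·H)·P̄ = [3634/16671 -422/5557; -422/5557 1352/5557]

x' = [6097/16671, 5112/5557]
P' = [3634/16671 -422/5557; -422/5557 1352/5557]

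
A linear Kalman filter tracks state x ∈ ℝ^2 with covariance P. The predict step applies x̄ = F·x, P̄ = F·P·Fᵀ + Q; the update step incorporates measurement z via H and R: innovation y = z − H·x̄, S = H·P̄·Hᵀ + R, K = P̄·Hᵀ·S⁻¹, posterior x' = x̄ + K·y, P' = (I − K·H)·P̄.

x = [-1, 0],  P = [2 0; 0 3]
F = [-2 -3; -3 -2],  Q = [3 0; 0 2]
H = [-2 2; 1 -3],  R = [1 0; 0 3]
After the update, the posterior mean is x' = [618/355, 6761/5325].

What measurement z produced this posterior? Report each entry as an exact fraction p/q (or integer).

x̄ = F·x = [2, 3]
P̄ = F·P·Fᵀ + Q = [38 30; 30 32]
S = H·P̄·Hᵀ + R = [41 -28; -28 149]
K = P̄·Hᵀ·S⁻¹ = [-256/355 -172/355; -1252/5325 -2594/5325]
x' − x̄ = [-92/355, -9214/5325] = K·y
y = (KᵀK)⁻¹·Kᵀ·(x' − x̄) = [-3, 5]
z = y + H·x̄ = [-3, 5] + [2, -7] = [-1, -2]

z = [-1, -2]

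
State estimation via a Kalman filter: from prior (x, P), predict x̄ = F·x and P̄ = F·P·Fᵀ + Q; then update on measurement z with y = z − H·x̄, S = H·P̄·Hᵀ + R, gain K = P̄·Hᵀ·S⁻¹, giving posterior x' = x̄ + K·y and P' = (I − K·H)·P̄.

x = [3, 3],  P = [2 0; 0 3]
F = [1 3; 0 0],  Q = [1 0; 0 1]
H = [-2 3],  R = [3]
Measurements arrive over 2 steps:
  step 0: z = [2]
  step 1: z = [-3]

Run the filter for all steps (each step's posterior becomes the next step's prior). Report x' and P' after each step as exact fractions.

step 0: x̄ = F·x = [12, 0]
step 0: P̄ = F·P·Fᵀ + Q = [30 0; 0 1]
step 0: y = z − H·x̄ = [26]
step 0: S = H·P̄·Hᵀ + R = [132]
step 0: K = P̄·Hᵀ·S⁻¹ = [-5/11; 1/44]
step 0: x' = x̄ + K·y = [2/11, 13/22]
step 0: P' = (I − K·H)·P̄ = [30/11 15/11; 15/11 41/44]
step 1: x̄ = F·x = [43/22, 0]
step 1: P̄ = F·P·Fᵀ + Q = [893/44 0; 0 1]
step 1: y = z − H·x̄ = [10/11]
step 1: S = H·P̄·Hᵀ + R = [1025/11]
step 1: K = P̄·Hᵀ·S⁻¹ = [-893/2050; 33/1025]
step 1: x' = x̄ + K·y = [639/410, 6/205]
step 1: P' = (I − K·H)·P̄ = [2679/1025 2679/2050; 2679/2050 926/1025]

step 0: x' = [2/11, 13/22], P' = [30/11 15/11; 15/11 41/44]
step 1: x' = [639/410, 6/205], P' = [2679/1025 2679/2050; 2679/2050 926/1025]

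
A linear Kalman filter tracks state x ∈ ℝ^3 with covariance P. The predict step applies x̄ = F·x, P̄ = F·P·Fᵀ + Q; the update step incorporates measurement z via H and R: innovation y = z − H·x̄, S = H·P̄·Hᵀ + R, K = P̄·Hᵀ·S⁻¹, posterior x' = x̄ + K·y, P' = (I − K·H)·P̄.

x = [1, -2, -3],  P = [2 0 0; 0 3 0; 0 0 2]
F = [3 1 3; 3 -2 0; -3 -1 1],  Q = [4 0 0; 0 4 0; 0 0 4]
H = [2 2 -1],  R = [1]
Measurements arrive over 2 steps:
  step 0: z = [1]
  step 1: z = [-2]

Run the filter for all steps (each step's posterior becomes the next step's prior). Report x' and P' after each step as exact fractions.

step 0: x̄ = F·x = [-8, 7, -4]
step 0: P̄ = F·P·Fᵀ + Q = [43 12 -15; 12 34 -12; -15 -12 27]
step 0: y = z − H·x̄ = [-1]
step 0: S = H·P̄·Hᵀ + R = [540]
step 0: K = P̄·Hᵀ·S⁻¹ = [25/108; 26/135; -3/20]
step 0: x' = x̄ + K·y = [-889/108, 919/135, -77/20]
step 0: P' = (I − K·H)·P̄ = [1519/108 -326/27 15/4; -326/27 1886/135 18/5; 15/4 18/5 297/20]
step 1: x̄ = F·x = [-3974/135, -20687/540, 379/27]
step 1: P̄ = F·P·Fᵀ + Q = [39806/135 19847/135 -1438/27; 19847/135 178931/540 -3532/27; -1438/27 -3532/27 1546/27]
step 1: y = z − H·x̄ = [39833/270]
step 1: S = H·P̄·Hᵀ + R = [604196/135]
step 1: K = P̄·Hᵀ·S⁻¹ = [31624/151049; 293639/1208392; -28715/302098]
step 1: x' = x̄ + K·y = [219042/151049, -5944299/2416784, 8495/604196]
step 1: P' = (I − K·H)·P̄ = [14906274/151049 -12186299/151049 5408326/151049; -12186299/151049 162115053/2416784 -16579685/604196; 5408326/151049 -16579685/604196 2541167/151049]

step 0: x' = [-889/108, 919/135, -77/20], P' = [1519/108 -326/27 15/4; -326/27 1886/135 18/5; 15/4 18/5 297/20]
step 1: x' = [219042/151049, -5944299/2416784, 8495/604196], P' = [14906274/151049 -12186299/151049 5408326/151049; -12186299/151049 162115053/2416784 -16579685/604196; 5408326/151049 -16579685/604196 2541167/151049]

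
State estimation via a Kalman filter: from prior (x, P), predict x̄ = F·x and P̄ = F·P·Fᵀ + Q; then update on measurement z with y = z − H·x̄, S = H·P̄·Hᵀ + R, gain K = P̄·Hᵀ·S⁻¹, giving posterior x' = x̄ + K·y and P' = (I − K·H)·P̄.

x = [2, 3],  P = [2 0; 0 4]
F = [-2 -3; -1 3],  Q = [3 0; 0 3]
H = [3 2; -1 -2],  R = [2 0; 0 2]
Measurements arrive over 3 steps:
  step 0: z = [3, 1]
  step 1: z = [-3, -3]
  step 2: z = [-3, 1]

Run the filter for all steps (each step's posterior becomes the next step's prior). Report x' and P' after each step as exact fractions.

step 0: x' = [2149/1252, -388/313], P' = [3659/3756 -911/939; -911/939 1139/939]
step 1: x' = [-2051709/808930, 792663/323572], P' = [348059/404465 -139181/161786; -139181/161786 357823/323572]
step 2: x' = [-59873180/49176847, 238413947/639299011], P' = [42210155/49176847 -42157793/49176847; -42157793/49176847 704335181/639299011]

step 0: x̄ = F·x = [-13, 7]
step 0: P̄ = F·P·Fᵀ + Q = [47 -32; -32 41]
step 0: y = z − H·x̄ = [28, 2]
step 0: S = H·P̄·Hᵀ + R = [205 -49; -49 85]
step 0: K = P̄·Hᵀ·S⁻¹ = [3689/7512 3629/7512; -455/1878 -1367/1878]
step 0: x' = x̄ + K·y = [2149/1252, -388/313]
step 0: P' = (I − K·H)·P̄ = [3659/3756 -911/939; -911/939 1139/939]
step 1: x̄ = F·x = [179/626, -6805/1252]
step 1: P̄ = F·P·Fᵀ + Q = [5795/939 -11377/1878; -11377/1878 77795/3756]
step 1: y = z − H·x̄ = [2195/313, -4252/313]
step 1: S = H·P̄·Hᵀ + R = [63566/939 -49672/939; -49672/939 62714/939]
step 1: K = P̄·Hᵀ·S⁻¹ = [174136/404465 173923/404465; -14930/80893 -109321/161786]
step 1: x' = x̄ + K·y = [-2051709/808930, 792663/323572]
step 1: P' = (I − K·H)·P̄ = [348059/404465 -139181/161786; -139181/161786 357823/323572]
step 2: x̄ = F·x = [-3683109/1617860, 15993363/1617860]
step 2: P̄ = F·P·Fᵀ + Q = [9822839/1617860 -9142133/1617860; -9142133/1617860 30698711/1617860]
step 2: y = z − H·x̄ = [-25790979/1617860, 29921477/1617860]
step 2: S = H·P̄·Hᵀ + R = [104730519/1617860 -79126297/1617860; -79126297/1617860 99284871/1617860]
step 2: K = P̄·Hᵀ·S⁻¹ = [42314879/98353694 42105431/98353694; -235483565/1278598022 -860619053/1278598022]
step 2: x' = x̄ + K·y = [-59873180/49176847, 238413947/639299011]
step 2: P' = (I − K·H)·P̄ = [42210155/49176847 -42157793/49176847; -42157793/49176847 704335181/639299011]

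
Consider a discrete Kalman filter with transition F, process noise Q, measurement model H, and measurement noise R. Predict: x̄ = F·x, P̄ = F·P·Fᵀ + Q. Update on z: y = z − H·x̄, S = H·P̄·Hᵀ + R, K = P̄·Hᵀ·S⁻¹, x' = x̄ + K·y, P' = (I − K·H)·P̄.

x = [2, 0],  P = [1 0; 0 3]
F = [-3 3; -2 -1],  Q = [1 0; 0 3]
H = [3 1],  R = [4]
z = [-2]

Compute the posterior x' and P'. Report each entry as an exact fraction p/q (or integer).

x̄ = F·x = [-6, -4]
P̄ = F·P·Fᵀ + Q = [37 -3; -3 10]
y = z − H·x̄ = [20]
S = H·P̄·Hᵀ + R = [329]
K = P̄·Hᵀ·S⁻¹ = [108/329; 1/329]
x' = x̄ + K·y = [186/329, -1296/329]
P' = (I − K·H)·P̄ = [509/329 -1095/329; -1095/329 3289/329]

x' = [186/329, -1296/329]
P' = [509/329 -1095/329; -1095/329 3289/329]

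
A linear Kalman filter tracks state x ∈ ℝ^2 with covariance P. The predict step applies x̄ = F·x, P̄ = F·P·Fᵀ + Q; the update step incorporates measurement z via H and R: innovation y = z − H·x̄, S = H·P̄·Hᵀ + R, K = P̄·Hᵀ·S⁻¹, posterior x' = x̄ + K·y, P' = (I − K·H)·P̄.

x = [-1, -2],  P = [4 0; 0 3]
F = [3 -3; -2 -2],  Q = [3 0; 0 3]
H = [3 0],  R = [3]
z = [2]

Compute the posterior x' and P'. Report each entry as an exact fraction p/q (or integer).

x' = [135/199, 1236/199]
P' = [66/199 -6/199; -6/199 6061/199]

x̄ = F·x = [3, 6]
P̄ = F·P·Fᵀ + Q = [66 -6; -6 31]
y = z − H·x̄ = [-7]
S = H·P̄·Hᵀ + R = [597]
K = P̄·Hᵀ·S⁻¹ = [66/199; -6/199]
x' = x̄ + K·y = [135/199, 1236/199]
P' = (I − K·H)·P̄ = [66/199 -6/199; -6/199 6061/199]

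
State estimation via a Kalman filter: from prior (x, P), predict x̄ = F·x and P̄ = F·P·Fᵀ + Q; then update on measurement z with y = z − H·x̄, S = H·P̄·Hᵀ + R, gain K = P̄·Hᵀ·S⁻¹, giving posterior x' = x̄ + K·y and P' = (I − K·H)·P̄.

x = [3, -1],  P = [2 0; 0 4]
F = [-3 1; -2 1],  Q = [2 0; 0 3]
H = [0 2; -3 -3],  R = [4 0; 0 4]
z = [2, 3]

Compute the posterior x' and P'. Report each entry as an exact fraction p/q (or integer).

x̄ = F·x = [-10, -7]
P̄ = F·P·Fᵀ + Q = [24 16; 16 15]
y = z − H·x̄ = [16, -48]
S = H·P̄·Hᵀ + R = [64 -186; -186 643]
K = P̄·Hᵀ·S⁻¹ = [-436/1639 -432/1639; 498/1639 -93/1639]
x' = x̄ + K·y = [-2630/1639, 959/1639]
P' = (I − K·H)·P̄ = [1448/1639 -872/1639; -872/1639 996/1639]

x' = [-2630/1639, 959/1639]
P' = [1448/1639 -872/1639; -872/1639 996/1639]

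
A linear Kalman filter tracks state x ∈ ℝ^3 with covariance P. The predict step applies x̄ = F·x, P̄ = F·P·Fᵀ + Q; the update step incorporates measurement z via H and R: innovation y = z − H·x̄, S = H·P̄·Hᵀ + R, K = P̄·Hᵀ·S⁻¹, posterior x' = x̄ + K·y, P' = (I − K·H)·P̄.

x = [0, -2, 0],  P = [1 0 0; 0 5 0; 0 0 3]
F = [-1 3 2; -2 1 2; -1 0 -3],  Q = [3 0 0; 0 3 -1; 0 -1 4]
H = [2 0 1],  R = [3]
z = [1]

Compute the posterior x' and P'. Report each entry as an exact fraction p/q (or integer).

x' = [99/211, 111/211, -26/211]
P' = [1846/211 1814/211 -3377/211; 1814/211 3383/211 -3505/211; -3377/211 -3505/211 6748/211]

x̄ = F·x = [-6, -2, 0]
P̄ = F·P·Fᵀ + Q = [61 29 -17; 29 24 -17; -17 -17 32]
y = z − H·x̄ = [13]
S = H·P̄·Hᵀ + R = [211]
K = P̄·Hᵀ·S⁻¹ = [105/211; 41/211; -2/211]
x' = x̄ + K·y = [99/211, 111/211, -26/211]
P' = (I − K·H)·P̄ = [1846/211 1814/211 -3377/211; 1814/211 3383/211 -3505/211; -3377/211 -3505/211 6748/211]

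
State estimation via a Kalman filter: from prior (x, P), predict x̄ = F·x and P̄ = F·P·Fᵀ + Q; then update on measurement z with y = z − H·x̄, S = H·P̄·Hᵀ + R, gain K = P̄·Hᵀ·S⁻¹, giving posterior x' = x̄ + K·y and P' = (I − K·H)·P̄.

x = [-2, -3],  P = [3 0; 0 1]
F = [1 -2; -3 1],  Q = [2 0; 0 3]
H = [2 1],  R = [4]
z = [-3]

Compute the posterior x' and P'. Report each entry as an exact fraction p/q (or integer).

x̄ = F·x = [4, 3]
P̄ = F·P·Fᵀ + Q = [9 -11; -11 31]
y = z − H·x̄ = [-14]
S = H·P̄·Hᵀ + R = [27]
K = P̄·Hᵀ·S⁻¹ = [7/27; 1/3]
x' = x̄ + K·y = [10/27, -5/3]
P' = (I − K·H)·P̄ = [194/27 -40/3; -40/3 28]

x' = [10/27, -5/3]
P' = [194/27 -40/3; -40/3 28]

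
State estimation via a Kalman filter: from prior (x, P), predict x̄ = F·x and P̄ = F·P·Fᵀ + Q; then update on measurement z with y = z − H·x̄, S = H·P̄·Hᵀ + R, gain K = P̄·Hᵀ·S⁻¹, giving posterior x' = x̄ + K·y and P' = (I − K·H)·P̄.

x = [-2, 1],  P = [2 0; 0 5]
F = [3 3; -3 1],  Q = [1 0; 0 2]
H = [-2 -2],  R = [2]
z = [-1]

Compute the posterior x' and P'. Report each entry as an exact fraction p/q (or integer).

x̄ = F·x = [-3, 7]
P̄ = F·P·Fᵀ + Q = [64 -3; -3 25]
y = z − H·x̄ = [7]
S = H·P̄·Hᵀ + R = [334]
K = P̄·Hᵀ·S⁻¹ = [-61/167; -22/167]
x' = x̄ + K·y = [-928/167, 1015/167]
P' = (I − K·H)·P̄ = [3246/167 -3185/167; -3185/167 3207/167]

x' = [-928/167, 1015/167]
P' = [3246/167 -3185/167; -3185/167 3207/167]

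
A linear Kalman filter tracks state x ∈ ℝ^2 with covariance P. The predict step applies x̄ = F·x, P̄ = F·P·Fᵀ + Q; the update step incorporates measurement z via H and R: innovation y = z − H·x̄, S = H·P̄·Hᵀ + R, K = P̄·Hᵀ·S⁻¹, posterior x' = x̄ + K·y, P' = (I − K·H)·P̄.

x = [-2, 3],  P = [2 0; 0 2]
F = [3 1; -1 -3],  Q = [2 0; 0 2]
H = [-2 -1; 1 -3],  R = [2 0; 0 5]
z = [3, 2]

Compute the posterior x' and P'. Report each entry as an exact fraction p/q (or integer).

x' = [-4907/4391, -5148/4391]
P' = [2010/4391 -370/4391; -370/4391 1925/4391]

x̄ = F·x = [-3, -7]
P̄ = F·P·Fᵀ + Q = [22 -12; -12 22]
y = z − H·x̄ = [-10, -16]
S = H·P̄·Hᵀ + R = [64 -38; -38 297]
K = P̄·Hᵀ·S⁻¹ = [-1825/4391 624/4391; -1185/8782 -1229/4391]
x' = x̄ + K·y = [-4907/4391, -5148/4391]
P' = (I − K·H)·P̄ = [2010/4391 -370/4391; -370/4391 1925/4391]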